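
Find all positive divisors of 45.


Checking each candidate:
Condition: positive divisors of 45
Result = {1, 3, 5, 9, 15, 45}

{1, 3, 5, 9, 15, 45}


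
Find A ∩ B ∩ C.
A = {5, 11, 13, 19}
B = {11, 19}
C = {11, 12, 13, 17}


A ∩ B = {11, 19}
(A ∩ B) ∩ C = {11}

A ∩ B ∩ C = {11}


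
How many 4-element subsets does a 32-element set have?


C(n,k) = n! / (k!(n-k)!)
C(32,4) = 32! / (4!28!)
= 35960

C(32,4) = 35960


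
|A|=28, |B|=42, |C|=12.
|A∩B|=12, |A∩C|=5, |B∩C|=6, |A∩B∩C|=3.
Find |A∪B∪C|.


|A∪B∪C| = |A|+|B|+|C| - |A∩B|-|A∩C|-|B∩C| + |A∩B∩C|
= 28+42+12 - 12-5-6 + 3
= 82 - 23 + 3
= 62

|A ∪ B ∪ C| = 62


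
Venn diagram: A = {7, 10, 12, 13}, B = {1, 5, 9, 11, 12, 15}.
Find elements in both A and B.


A = {7, 10, 12, 13}
B = {1, 5, 9, 11, 12, 15}
Region: in both A and B
Elements: {12}

Elements in both A and B: {12}


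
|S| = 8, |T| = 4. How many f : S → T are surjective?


n = |S| = 8, k = |T| = 4. Surjections via inclusion-exclusion:
S(n,k) = Σ(-1)^i × C(k,i) × (k-i)^n, i=0 to k
i=0: (-1)^0×C(4,0)×4^8 = 65536
i=1: (-1)^1×C(4,1)×3^8 = -26244
i=2: (-1)^2×C(4,2)×2^8 = 1536
i=3: (-1)^3×C(4,3)×1^8 = -4
i=4: (-1)^4×C(4,4)×0^8 = 0
Total = 40824

Number of surjections = 40824


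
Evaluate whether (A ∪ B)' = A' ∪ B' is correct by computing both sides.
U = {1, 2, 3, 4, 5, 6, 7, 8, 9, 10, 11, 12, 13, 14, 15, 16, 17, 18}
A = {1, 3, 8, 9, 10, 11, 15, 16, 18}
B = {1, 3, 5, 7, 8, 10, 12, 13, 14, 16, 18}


LHS: A ∪ B = {1, 3, 5, 7, 8, 9, 10, 11, 12, 13, 14, 15, 16, 18}
(A ∪ B)' = U \ (A ∪ B) = {2, 4, 6, 17}
A' = {2, 4, 5, 6, 7, 12, 13, 14, 17}, B' = {2, 4, 6, 9, 11, 15, 17}
Claimed RHS: A' ∪ B' = {2, 4, 5, 6, 7, 9, 11, 12, 13, 14, 15, 17}
Identity is INVALID: LHS = {2, 4, 6, 17} but the RHS claimed here equals {2, 4, 5, 6, 7, 9, 11, 12, 13, 14, 15, 17}. The correct form is (A ∪ B)' = A' ∩ B'.

Identity is invalid: (A ∪ B)' = {2, 4, 6, 17} but A' ∪ B' = {2, 4, 5, 6, 7, 9, 11, 12, 13, 14, 15, 17}. The correct De Morgan law is (A ∪ B)' = A' ∩ B'.


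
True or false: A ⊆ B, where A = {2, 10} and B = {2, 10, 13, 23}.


A ⊆ B means every element of A is in B.
All elements of A are in B.
So A ⊆ B.

Yes, A ⊆ B


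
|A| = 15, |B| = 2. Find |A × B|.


|A × B| = |A| × |B|
= 15 × 2
= 30

|A × B| = 30


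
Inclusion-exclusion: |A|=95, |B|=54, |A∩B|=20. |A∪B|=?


|A ∪ B| = |A| + |B| - |A ∩ B|
= 95 + 54 - 20
= 129

|A ∪ B| = 129


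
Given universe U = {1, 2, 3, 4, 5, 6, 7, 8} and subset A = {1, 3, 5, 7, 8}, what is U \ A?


Aᶜ = U \ A = elements in U but not in A
U = {1, 2, 3, 4, 5, 6, 7, 8}
A = {1, 3, 5, 7, 8}
Aᶜ = {2, 4, 6}

Aᶜ = {2, 4, 6}


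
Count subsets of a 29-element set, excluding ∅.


Total subsets = 2^n = 2^29 = 536870912
Non-empty subsets exclude the empty set: 2^n - 1
= 536870912 - 1
= 536870911

Number of non-empty subsets = 536870911


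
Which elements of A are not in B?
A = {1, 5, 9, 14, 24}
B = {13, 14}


A \ B = elements in A but not in B
A = {1, 5, 9, 14, 24}
B = {13, 14}
Remove from A any elements in B
A \ B = {1, 5, 9, 24}

A \ B = {1, 5, 9, 24}


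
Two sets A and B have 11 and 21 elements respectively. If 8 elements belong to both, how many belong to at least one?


|A ∪ B| = |A| + |B| - |A ∩ B|
= 11 + 21 - 8
= 24

|A ∪ B| = 24


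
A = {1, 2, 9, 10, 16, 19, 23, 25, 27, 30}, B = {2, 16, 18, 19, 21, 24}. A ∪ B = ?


A ∪ B = all elements in A or B (or both)
A = {1, 2, 9, 10, 16, 19, 23, 25, 27, 30}
B = {2, 16, 18, 19, 21, 24}
A ∪ B = {1, 2, 9, 10, 16, 18, 19, 21, 23, 24, 25, 27, 30}

A ∪ B = {1, 2, 9, 10, 16, 18, 19, 21, 23, 24, 25, 27, 30}


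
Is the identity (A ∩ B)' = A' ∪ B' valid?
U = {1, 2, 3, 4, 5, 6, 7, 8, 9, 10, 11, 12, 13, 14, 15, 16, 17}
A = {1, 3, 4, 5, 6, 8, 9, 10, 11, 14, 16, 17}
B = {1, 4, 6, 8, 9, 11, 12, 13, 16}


LHS: A ∩ B = {1, 4, 6, 8, 9, 11, 16}
(A ∩ B)' = U \ (A ∩ B) = {2, 3, 5, 7, 10, 12, 13, 14, 15, 17}
A' = {2, 7, 12, 13, 15}, B' = {2, 3, 5, 7, 10, 14, 15, 17}
Claimed RHS: A' ∪ B' = {2, 3, 5, 7, 10, 12, 13, 14, 15, 17}
Identity is VALID: LHS = RHS = {2, 3, 5, 7, 10, 12, 13, 14, 15, 17} ✓

Identity is valid. (A ∩ B)' = A' ∪ B' = {2, 3, 5, 7, 10, 12, 13, 14, 15, 17}


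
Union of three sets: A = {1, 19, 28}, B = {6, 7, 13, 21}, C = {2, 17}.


A ∪ B = {1, 6, 7, 13, 19, 21, 28}
(A ∪ B) ∪ C = {1, 2, 6, 7, 13, 17, 19, 21, 28}

A ∪ B ∪ C = {1, 2, 6, 7, 13, 17, 19, 21, 28}


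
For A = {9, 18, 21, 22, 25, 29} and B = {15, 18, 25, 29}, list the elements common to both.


A ∩ B = elements in both A and B
A = {9, 18, 21, 22, 25, 29}
B = {15, 18, 25, 29}
A ∩ B = {18, 25, 29}

A ∩ B = {18, 25, 29}


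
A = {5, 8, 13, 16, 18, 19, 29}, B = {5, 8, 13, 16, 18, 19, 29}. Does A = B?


Two sets are equal iff they have exactly the same elements.
A = {5, 8, 13, 16, 18, 19, 29}
B = {5, 8, 13, 16, 18, 19, 29}
Same elements → A = B

Yes, A = B


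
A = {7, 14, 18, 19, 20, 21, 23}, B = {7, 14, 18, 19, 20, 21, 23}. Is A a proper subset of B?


A ⊂ B requires: A ⊆ B AND A ≠ B.
A ⊆ B? Yes
A = B? Yes
A = B, so A is not a PROPER subset.

No, A is not a proper subset of B


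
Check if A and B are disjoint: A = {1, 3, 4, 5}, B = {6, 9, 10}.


Disjoint means A ∩ B = ∅.
A ∩ B = ∅
A ∩ B = ∅, so A and B are disjoint.

Yes, A and B are disjoint


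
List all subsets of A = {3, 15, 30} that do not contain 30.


A subset of A that omits 30 is a subset of A \ {30}, so there are 2^(n-1) = 2^2 = 4 of them.
Subsets excluding 30: ∅, {3}, {15}, {3, 15}

Subsets excluding 30 (4 total): ∅, {3}, {15}, {3, 15}


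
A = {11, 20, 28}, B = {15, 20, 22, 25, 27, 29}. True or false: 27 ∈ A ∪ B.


A = {11, 20, 28}, B = {15, 20, 22, 25, 27, 29}
A ∪ B = all elements in A or B
A ∪ B = {11, 15, 20, 22, 25, 27, 28, 29}
Checking if 27 ∈ A ∪ B
27 is in A ∪ B → True

27 ∈ A ∪ B


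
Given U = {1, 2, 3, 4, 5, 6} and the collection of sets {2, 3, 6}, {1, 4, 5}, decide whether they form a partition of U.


A partition requires: (1) non-empty parts, (2) pairwise disjoint, (3) union = U
Parts: {2, 3, 6}, {1, 4, 5}
Union of parts: {1, 2, 3, 4, 5, 6}
U = {1, 2, 3, 4, 5, 6}
All non-empty? True
Pairwise disjoint? True
Covers U? True

Yes, valid partition


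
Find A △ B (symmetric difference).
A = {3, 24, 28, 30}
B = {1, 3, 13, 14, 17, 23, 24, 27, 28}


A △ B = (A \ B) ∪ (B \ A) = elements in exactly one of A or B
A \ B = {30}
B \ A = {1, 13, 14, 17, 23, 27}
A △ B = {1, 13, 14, 17, 23, 27, 30}

A △ B = {1, 13, 14, 17, 23, 27, 30}


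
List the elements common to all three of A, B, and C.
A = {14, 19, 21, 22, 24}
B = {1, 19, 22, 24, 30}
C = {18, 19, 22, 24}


A ∩ B = {19, 22, 24}
(A ∩ B) ∩ C = {19, 22, 24}

A ∩ B ∩ C = {19, 22, 24}


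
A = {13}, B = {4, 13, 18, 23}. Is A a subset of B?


A ⊆ B means every element of A is in B.
All elements of A are in B.
So A ⊆ B.

Yes, A ⊆ B


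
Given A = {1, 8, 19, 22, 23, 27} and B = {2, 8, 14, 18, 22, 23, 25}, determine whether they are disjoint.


Disjoint means A ∩ B = ∅.
A ∩ B = {8, 22, 23}
A ∩ B ≠ ∅, so A and B are NOT disjoint.

No, A and B are not disjoint (A ∩ B = {8, 22, 23})


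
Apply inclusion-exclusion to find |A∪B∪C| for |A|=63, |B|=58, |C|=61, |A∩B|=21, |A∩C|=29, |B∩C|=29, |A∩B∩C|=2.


|A∪B∪C| = |A|+|B|+|C| - |A∩B|-|A∩C|-|B∩C| + |A∩B∩C|
= 63+58+61 - 21-29-29 + 2
= 182 - 79 + 2
= 105

|A ∪ B ∪ C| = 105


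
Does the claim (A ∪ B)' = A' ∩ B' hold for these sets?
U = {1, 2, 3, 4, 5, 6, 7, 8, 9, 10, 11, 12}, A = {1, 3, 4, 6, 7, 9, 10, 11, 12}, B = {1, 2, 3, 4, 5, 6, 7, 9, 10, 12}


LHS: A ∪ B = {1, 2, 3, 4, 5, 6, 7, 9, 10, 11, 12}
(A ∪ B)' = U \ (A ∪ B) = {8}
A' = {2, 5, 8}, B' = {8, 11}
Claimed RHS: A' ∩ B' = {8}
Identity is VALID: LHS = RHS = {8} ✓

Identity is valid. (A ∪ B)' = A' ∩ B' = {8}


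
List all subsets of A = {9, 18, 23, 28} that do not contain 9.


A subset of A that omits 9 is a subset of A \ {9}, so there are 2^(n-1) = 2^3 = 8 of them.
Subsets excluding 9: ∅, {18}, {23}, {28}, {18, 23}, {18, 28}, {23, 28}, {18, 23, 28}

Subsets excluding 9 (8 total): ∅, {18}, {23}, {28}, {18, 23}, {18, 28}, {23, 28}, {18, 23, 28}


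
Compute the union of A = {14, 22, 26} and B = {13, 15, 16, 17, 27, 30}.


A ∪ B = all elements in A or B (or both)
A = {14, 22, 26}
B = {13, 15, 16, 17, 27, 30}
A ∪ B = {13, 14, 15, 16, 17, 22, 26, 27, 30}

A ∪ B = {13, 14, 15, 16, 17, 22, 26, 27, 30}


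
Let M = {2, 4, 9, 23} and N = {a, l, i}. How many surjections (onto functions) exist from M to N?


n = |M| = 4, k = |N| = 3. Surjections via inclusion-exclusion:
S(n,k) = Σ(-1)^i × C(k,i) × (k-i)^n, i=0 to k
i=0: (-1)^0×C(3,0)×3^4 = 81
i=1: (-1)^1×C(3,1)×2^4 = -48
i=2: (-1)^2×C(3,2)×1^4 = 3
i=3: (-1)^3×C(3,3)×0^4 = 0
Total = 36

Number of surjections = 36


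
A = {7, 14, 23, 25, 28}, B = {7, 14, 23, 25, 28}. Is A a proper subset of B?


A ⊂ B requires: A ⊆ B AND A ≠ B.
A ⊆ B? Yes
A = B? Yes
A = B, so A is not a PROPER subset.

No, A is not a proper subset of B


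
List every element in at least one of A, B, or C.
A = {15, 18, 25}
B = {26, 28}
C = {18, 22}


A ∪ B = {15, 18, 25, 26, 28}
(A ∪ B) ∪ C = {15, 18, 22, 25, 26, 28}

A ∪ B ∪ C = {15, 18, 22, 25, 26, 28}


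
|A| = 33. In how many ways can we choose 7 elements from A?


C(n,k) = n! / (k!(n-k)!)
C(33,7) = 33! / (7!26!)
= 4272048

C(33,7) = 4272048


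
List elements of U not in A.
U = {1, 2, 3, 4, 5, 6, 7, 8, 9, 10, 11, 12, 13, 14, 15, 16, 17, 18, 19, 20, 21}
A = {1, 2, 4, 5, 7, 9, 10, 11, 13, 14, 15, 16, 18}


Aᶜ = U \ A = elements in U but not in A
U = {1, 2, 3, 4, 5, 6, 7, 8, 9, 10, 11, 12, 13, 14, 15, 16, 17, 18, 19, 20, 21}
A = {1, 2, 4, 5, 7, 9, 10, 11, 13, 14, 15, 16, 18}
Aᶜ = {3, 6, 8, 12, 17, 19, 20, 21}

Aᶜ = {3, 6, 8, 12, 17, 19, 20, 21}


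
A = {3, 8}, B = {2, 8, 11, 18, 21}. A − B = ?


A \ B = elements in A but not in B
A = {3, 8}
B = {2, 8, 11, 18, 21}
Remove from A any elements in B
A \ B = {3}

A \ B = {3}


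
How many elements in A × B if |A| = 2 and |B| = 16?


|A × B| = |A| × |B|
= 2 × 16
= 32

|A × B| = 32


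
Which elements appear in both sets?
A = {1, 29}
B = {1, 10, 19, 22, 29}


A ∩ B = elements in both A and B
A = {1, 29}
B = {1, 10, 19, 22, 29}
A ∩ B = {1, 29}

A ∩ B = {1, 29}


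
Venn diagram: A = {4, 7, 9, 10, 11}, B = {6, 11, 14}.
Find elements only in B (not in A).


A = {4, 7, 9, 10, 11}
B = {6, 11, 14}
Region: only in B (not in A)
Elements: {6, 14}

Elements only in B (not in A): {6, 14}


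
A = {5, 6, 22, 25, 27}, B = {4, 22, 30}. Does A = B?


Two sets are equal iff they have exactly the same elements.
A = {5, 6, 22, 25, 27}
B = {4, 22, 30}
Differences: {4, 5, 6, 25, 27, 30}
A ≠ B

No, A ≠ B


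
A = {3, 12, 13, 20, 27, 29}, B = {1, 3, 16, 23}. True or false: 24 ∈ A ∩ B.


A = {3, 12, 13, 20, 27, 29}, B = {1, 3, 16, 23}
A ∩ B = elements in both A and B
A ∩ B = {3}
Checking if 24 ∈ A ∩ B
24 is not in A ∩ B → False

24 ∉ A ∩ B


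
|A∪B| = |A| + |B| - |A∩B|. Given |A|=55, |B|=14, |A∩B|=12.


|A ∪ B| = |A| + |B| - |A ∩ B|
= 55 + 14 - 12
= 57

|A ∪ B| = 57


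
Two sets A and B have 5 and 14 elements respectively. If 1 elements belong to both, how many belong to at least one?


|A ∪ B| = |A| + |B| - |A ∩ B|
= 5 + 14 - 1
= 18

|A ∪ B| = 18


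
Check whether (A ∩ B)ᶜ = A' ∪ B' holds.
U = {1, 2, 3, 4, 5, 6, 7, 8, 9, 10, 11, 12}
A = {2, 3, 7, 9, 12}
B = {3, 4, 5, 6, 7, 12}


LHS: A ∩ B = {3, 7, 12}
(A ∩ B)' = U \ (A ∩ B) = {1, 2, 4, 5, 6, 8, 9, 10, 11}
A' = {1, 4, 5, 6, 8, 10, 11}, B' = {1, 2, 8, 9, 10, 11}
Claimed RHS: A' ∪ B' = {1, 2, 4, 5, 6, 8, 9, 10, 11}
Identity is VALID: LHS = RHS = {1, 2, 4, 5, 6, 8, 9, 10, 11} ✓

Identity is valid. (A ∩ B)' = A' ∪ B' = {1, 2, 4, 5, 6, 8, 9, 10, 11}


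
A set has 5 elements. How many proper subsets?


Total subsets = 2^n = 2^5 = 32
Proper subsets exclude the set itself: 2^n - 1
= 32 - 1
= 31

Number of proper subsets = 31


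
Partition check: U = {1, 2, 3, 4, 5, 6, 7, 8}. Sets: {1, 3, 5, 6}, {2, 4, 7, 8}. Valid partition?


A partition requires: (1) non-empty parts, (2) pairwise disjoint, (3) union = U
Parts: {1, 3, 5, 6}, {2, 4, 7, 8}
Union of parts: {1, 2, 3, 4, 5, 6, 7, 8}
U = {1, 2, 3, 4, 5, 6, 7, 8}
All non-empty? True
Pairwise disjoint? True
Covers U? True

Yes, valid partition


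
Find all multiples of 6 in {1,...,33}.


Checking each candidate:
Condition: multiples of 6 in {1,...,33}
Result = {6, 12, 18, 24, 30}

{6, 12, 18, 24, 30}


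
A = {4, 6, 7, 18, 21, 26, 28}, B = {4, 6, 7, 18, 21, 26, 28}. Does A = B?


Two sets are equal iff they have exactly the same elements.
A = {4, 6, 7, 18, 21, 26, 28}
B = {4, 6, 7, 18, 21, 26, 28}
Same elements → A = B

Yes, A = B


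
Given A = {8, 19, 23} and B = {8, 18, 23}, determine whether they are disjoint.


Disjoint means A ∩ B = ∅.
A ∩ B = {8, 23}
A ∩ B ≠ ∅, so A and B are NOT disjoint.

No, A and B are not disjoint (A ∩ B = {8, 23})


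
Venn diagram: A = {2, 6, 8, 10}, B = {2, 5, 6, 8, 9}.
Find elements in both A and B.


A = {2, 6, 8, 10}
B = {2, 5, 6, 8, 9}
Region: in both A and B
Elements: {2, 6, 8}

Elements in both A and B: {2, 6, 8}


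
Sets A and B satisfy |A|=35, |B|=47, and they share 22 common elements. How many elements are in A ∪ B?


|A ∪ B| = |A| + |B| - |A ∩ B|
= 35 + 47 - 22
= 60

|A ∪ B| = 60


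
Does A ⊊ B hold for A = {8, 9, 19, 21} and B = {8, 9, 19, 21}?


A ⊂ B requires: A ⊆ B AND A ≠ B.
A ⊆ B? Yes
A = B? Yes
A = B, so A is not a PROPER subset.

No, A is not a proper subset of B


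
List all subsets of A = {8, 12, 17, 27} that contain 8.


A subset of A contains 8 iff the remaining 3 elements form any subset of A \ {8}.
Count: 2^(n-1) = 2^3 = 8
Subsets containing 8: {8}, {8, 12}, {8, 17}, {8, 27}, {8, 12, 17}, {8, 12, 27}, {8, 17, 27}, {8, 12, 17, 27}

Subsets containing 8 (8 total): {8}, {8, 12}, {8, 17}, {8, 27}, {8, 12, 17}, {8, 12, 27}, {8, 17, 27}, {8, 12, 17, 27}


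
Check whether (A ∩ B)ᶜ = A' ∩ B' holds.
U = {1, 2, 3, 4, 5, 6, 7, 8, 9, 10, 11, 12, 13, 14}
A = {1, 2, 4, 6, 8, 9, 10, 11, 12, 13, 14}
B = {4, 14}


LHS: A ∩ B = {4, 14}
(A ∩ B)' = U \ (A ∩ B) = {1, 2, 3, 5, 6, 7, 8, 9, 10, 11, 12, 13}
A' = {3, 5, 7}, B' = {1, 2, 3, 5, 6, 7, 8, 9, 10, 11, 12, 13}
Claimed RHS: A' ∩ B' = {3, 5, 7}
Identity is INVALID: LHS = {1, 2, 3, 5, 6, 7, 8, 9, 10, 11, 12, 13} but the RHS claimed here equals {3, 5, 7}. The correct form is (A ∩ B)' = A' ∪ B'.

Identity is invalid: (A ∩ B)' = {1, 2, 3, 5, 6, 7, 8, 9, 10, 11, 12, 13} but A' ∩ B' = {3, 5, 7}. The correct De Morgan law is (A ∩ B)' = A' ∪ B'.


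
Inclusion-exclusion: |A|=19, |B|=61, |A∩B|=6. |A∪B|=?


|A ∪ B| = |A| + |B| - |A ∩ B|
= 19 + 61 - 6
= 74

|A ∪ B| = 74


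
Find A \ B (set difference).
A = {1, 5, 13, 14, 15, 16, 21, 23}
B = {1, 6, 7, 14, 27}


A \ B = elements in A but not in B
A = {1, 5, 13, 14, 15, 16, 21, 23}
B = {1, 6, 7, 14, 27}
Remove from A any elements in B
A \ B = {5, 13, 15, 16, 21, 23}

A \ B = {5, 13, 15, 16, 21, 23}


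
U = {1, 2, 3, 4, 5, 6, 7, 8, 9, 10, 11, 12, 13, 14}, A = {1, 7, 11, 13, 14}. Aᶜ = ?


Aᶜ = U \ A = elements in U but not in A
U = {1, 2, 3, 4, 5, 6, 7, 8, 9, 10, 11, 12, 13, 14}
A = {1, 7, 11, 13, 14}
Aᶜ = {2, 3, 4, 5, 6, 8, 9, 10, 12}

Aᶜ = {2, 3, 4, 5, 6, 8, 9, 10, 12}


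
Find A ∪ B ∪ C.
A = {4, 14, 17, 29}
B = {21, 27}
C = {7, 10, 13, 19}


A ∪ B = {4, 14, 17, 21, 27, 29}
(A ∪ B) ∪ C = {4, 7, 10, 13, 14, 17, 19, 21, 27, 29}

A ∪ B ∪ C = {4, 7, 10, 13, 14, 17, 19, 21, 27, 29}


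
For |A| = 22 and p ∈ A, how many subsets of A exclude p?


Subsets of A avoiding p are subsets of A \ {p}, which has 21 elements.
Count = 2^(n-1) = 2^21
= 2097152

Number of subsets avoiding p = 2097152


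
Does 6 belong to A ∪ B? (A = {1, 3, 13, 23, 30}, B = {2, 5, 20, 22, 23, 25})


A = {1, 3, 13, 23, 30}, B = {2, 5, 20, 22, 23, 25}
A ∪ B = all elements in A or B
A ∪ B = {1, 2, 3, 5, 13, 20, 22, 23, 25, 30}
Checking if 6 ∈ A ∪ B
6 is not in A ∪ B → False

6 ∉ A ∪ B


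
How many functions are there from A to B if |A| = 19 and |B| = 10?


Each of |A| = 19 inputs maps to any of |B| = 10 outputs.
# functions = |B|^|A| = 10^19
= 10000000000000000000

Number of functions = 10000000000000000000


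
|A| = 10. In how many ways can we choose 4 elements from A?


C(n,k) = n! / (k!(n-k)!)
C(10,4) = 10! / (4!6!)
= 210

C(10,4) = 210


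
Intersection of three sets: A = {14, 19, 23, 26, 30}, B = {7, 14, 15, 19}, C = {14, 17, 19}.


A ∩ B = {14, 19}
(A ∩ B) ∩ C = {14, 19}

A ∩ B ∩ C = {14, 19}


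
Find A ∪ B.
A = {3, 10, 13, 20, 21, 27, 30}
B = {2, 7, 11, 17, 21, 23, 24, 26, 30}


A ∪ B = all elements in A or B (or both)
A = {3, 10, 13, 20, 21, 27, 30}
B = {2, 7, 11, 17, 21, 23, 24, 26, 30}
A ∪ B = {2, 3, 7, 10, 11, 13, 17, 20, 21, 23, 24, 26, 27, 30}

A ∪ B = {2, 3, 7, 10, 11, 13, 17, 20, 21, 23, 24, 26, 27, 30}


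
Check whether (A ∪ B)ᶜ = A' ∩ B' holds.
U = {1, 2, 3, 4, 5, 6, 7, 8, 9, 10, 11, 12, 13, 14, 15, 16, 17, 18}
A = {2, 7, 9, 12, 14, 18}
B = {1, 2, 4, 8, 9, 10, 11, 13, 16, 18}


LHS: A ∪ B = {1, 2, 4, 7, 8, 9, 10, 11, 12, 13, 14, 16, 18}
(A ∪ B)' = U \ (A ∪ B) = {3, 5, 6, 15, 17}
A' = {1, 3, 4, 5, 6, 8, 10, 11, 13, 15, 16, 17}, B' = {3, 5, 6, 7, 12, 14, 15, 17}
Claimed RHS: A' ∩ B' = {3, 5, 6, 15, 17}
Identity is VALID: LHS = RHS = {3, 5, 6, 15, 17} ✓

Identity is valid. (A ∪ B)' = A' ∩ B' = {3, 5, 6, 15, 17}


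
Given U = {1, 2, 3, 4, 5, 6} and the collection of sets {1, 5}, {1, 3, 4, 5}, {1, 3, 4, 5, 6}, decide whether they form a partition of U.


A partition requires: (1) non-empty parts, (2) pairwise disjoint, (3) union = U
Parts: {1, 5}, {1, 3, 4, 5}, {1, 3, 4, 5, 6}
Union of parts: {1, 3, 4, 5, 6}
U = {1, 2, 3, 4, 5, 6}
All non-empty? True
Pairwise disjoint? False
Covers U? False

No, not a valid partition


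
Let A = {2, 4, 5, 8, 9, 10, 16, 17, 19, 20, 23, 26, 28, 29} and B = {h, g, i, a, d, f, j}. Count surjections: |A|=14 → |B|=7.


n = |A| = 14, k = |B| = 7. Surjections via inclusion-exclusion:
S(n,k) = Σ(-1)^i × C(k,i) × (k-i)^n, i=0 to k
i=0: (-1)^0×C(7,0)×7^14 = 678223072849
i=1: (-1)^1×C(7,1)×6^14 = -548549148672
i=2: (-1)^2×C(7,2)×5^14 = 128173828125
i=3: (-1)^3×C(7,3)×4^14 = -9395240960
i=4: (-1)^4×C(7,4)×3^14 = 167403915
i=5: (-1)^5×C(7,5)×2^14 = -344064
i=6: (-1)^6×C(7,6)×1^14 = 7
i=7: (-1)^7×C(7,7)×0^14 = 0
Total = 248619571200

Number of surjections = 248619571200


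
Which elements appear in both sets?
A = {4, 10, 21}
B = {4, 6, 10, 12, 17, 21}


A ∩ B = elements in both A and B
A = {4, 10, 21}
B = {4, 6, 10, 12, 17, 21}
A ∩ B = {4, 10, 21}

A ∩ B = {4, 10, 21}


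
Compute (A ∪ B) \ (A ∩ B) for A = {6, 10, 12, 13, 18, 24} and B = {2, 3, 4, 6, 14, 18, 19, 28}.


A △ B = (A \ B) ∪ (B \ A) = elements in exactly one of A or B
A \ B = {10, 12, 13, 24}
B \ A = {2, 3, 4, 14, 19, 28}
A △ B = {2, 3, 4, 10, 12, 13, 14, 19, 24, 28}

A △ B = {2, 3, 4, 10, 12, 13, 14, 19, 24, 28}


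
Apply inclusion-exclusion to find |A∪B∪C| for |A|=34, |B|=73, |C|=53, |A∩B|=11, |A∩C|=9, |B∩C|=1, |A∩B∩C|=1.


|A∪B∪C| = |A|+|B|+|C| - |A∩B|-|A∩C|-|B∩C| + |A∩B∩C|
= 34+73+53 - 11-9-1 + 1
= 160 - 21 + 1
= 140

|A ∪ B ∪ C| = 140


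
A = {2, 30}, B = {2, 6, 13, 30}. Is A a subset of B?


A ⊆ B means every element of A is in B.
All elements of A are in B.
So A ⊆ B.

Yes, A ⊆ B


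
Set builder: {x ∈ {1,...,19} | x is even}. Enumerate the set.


Checking each candidate:
Condition: even numbers in {1,...,19}
Result = {2, 4, 6, 8, 10, 12, 14, 16, 18}

{2, 4, 6, 8, 10, 12, 14, 16, 18}


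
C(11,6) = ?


C(n,k) = n! / (k!(n-k)!)
C(11,6) = 11! / (6!5!)
= 462

C(11,6) = 462


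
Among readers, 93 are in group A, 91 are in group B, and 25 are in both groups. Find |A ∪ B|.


|A ∪ B| = |A| + |B| - |A ∩ B|
= 93 + 91 - 25
= 159

|A ∪ B| = 159


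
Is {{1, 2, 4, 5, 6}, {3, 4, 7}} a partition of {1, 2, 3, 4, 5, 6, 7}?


A partition requires: (1) non-empty parts, (2) pairwise disjoint, (3) union = U
Parts: {1, 2, 4, 5, 6}, {3, 4, 7}
Union of parts: {1, 2, 3, 4, 5, 6, 7}
U = {1, 2, 3, 4, 5, 6, 7}
All non-empty? True
Pairwise disjoint? False
Covers U? True

No, not a valid partition


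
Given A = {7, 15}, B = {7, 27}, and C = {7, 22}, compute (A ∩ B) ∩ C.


A ∩ B = {7}
(A ∩ B) ∩ C = {7}

A ∩ B ∩ C = {7}


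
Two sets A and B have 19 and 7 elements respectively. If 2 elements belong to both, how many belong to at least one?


|A ∪ B| = |A| + |B| - |A ∩ B|
= 19 + 7 - 2
= 24

|A ∪ B| = 24


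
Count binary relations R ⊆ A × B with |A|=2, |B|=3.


A relation from A to B is any subset of A × B.
|A × B| = 2 × 3 = 6
# relations = 2^|A × B| = 2^6 = 64

Number of relations = 64


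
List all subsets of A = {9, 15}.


|A| = 2, so |P(A)| = 2^2 = 4
Enumerate subsets by cardinality (0 to 2):
∅, {9}, {15}, {9, 15}

P(A) has 4 subsets: ∅, {9}, {15}, {9, 15}


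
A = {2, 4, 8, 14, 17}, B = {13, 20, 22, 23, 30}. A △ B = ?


A △ B = (A \ B) ∪ (B \ A) = elements in exactly one of A or B
A \ B = {2, 4, 8, 14, 17}
B \ A = {13, 20, 22, 23, 30}
A △ B = {2, 4, 8, 13, 14, 17, 20, 22, 23, 30}

A △ B = {2, 4, 8, 13, 14, 17, 20, 22, 23, 30}


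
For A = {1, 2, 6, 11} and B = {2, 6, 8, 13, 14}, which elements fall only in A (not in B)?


A = {1, 2, 6, 11}
B = {2, 6, 8, 13, 14}
Region: only in A (not in B)
Elements: {1, 11}

Elements only in A (not in B): {1, 11}


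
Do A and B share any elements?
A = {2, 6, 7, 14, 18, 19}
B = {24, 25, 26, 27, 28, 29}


Disjoint means A ∩ B = ∅.
A ∩ B = ∅
A ∩ B = ∅, so A and B are disjoint.

No — A and B share no elements (A ∩ B = ∅), so they are disjoint


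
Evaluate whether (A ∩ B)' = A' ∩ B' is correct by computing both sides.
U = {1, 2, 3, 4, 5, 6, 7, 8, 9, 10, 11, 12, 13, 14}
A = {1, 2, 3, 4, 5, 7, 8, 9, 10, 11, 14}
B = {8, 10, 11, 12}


LHS: A ∩ B = {8, 10, 11}
(A ∩ B)' = U \ (A ∩ B) = {1, 2, 3, 4, 5, 6, 7, 9, 12, 13, 14}
A' = {6, 12, 13}, B' = {1, 2, 3, 4, 5, 6, 7, 9, 13, 14}
Claimed RHS: A' ∩ B' = {6, 13}
Identity is INVALID: LHS = {1, 2, 3, 4, 5, 6, 7, 9, 12, 13, 14} but the RHS claimed here equals {6, 13}. The correct form is (A ∩ B)' = A' ∪ B'.

Identity is invalid: (A ∩ B)' = {1, 2, 3, 4, 5, 6, 7, 9, 12, 13, 14} but A' ∩ B' = {6, 13}. The correct De Morgan law is (A ∩ B)' = A' ∪ B'.


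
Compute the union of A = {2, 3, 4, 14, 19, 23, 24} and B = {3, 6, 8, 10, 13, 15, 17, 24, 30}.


A ∪ B = all elements in A or B (or both)
A = {2, 3, 4, 14, 19, 23, 24}
B = {3, 6, 8, 10, 13, 15, 17, 24, 30}
A ∪ B = {2, 3, 4, 6, 8, 10, 13, 14, 15, 17, 19, 23, 24, 30}

A ∪ B = {2, 3, 4, 6, 8, 10, 13, 14, 15, 17, 19, 23, 24, 30}


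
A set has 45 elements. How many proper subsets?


Total subsets = 2^n = 2^45 = 35184372088832
Proper subsets exclude the set itself: 2^n - 1
= 35184372088832 - 1
= 35184372088831

Number of proper subsets = 35184372088831


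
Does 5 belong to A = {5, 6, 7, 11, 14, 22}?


A = {5, 6, 7, 11, 14, 22}
Checking if 5 is in A
5 is in A → True

5 ∈ A


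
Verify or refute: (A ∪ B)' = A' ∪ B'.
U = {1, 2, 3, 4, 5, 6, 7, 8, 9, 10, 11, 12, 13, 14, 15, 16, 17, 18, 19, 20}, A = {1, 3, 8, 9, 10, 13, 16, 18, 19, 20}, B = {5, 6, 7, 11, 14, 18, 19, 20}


LHS: A ∪ B = {1, 3, 5, 6, 7, 8, 9, 10, 11, 13, 14, 16, 18, 19, 20}
(A ∪ B)' = U \ (A ∪ B) = {2, 4, 12, 15, 17}
A' = {2, 4, 5, 6, 7, 11, 12, 14, 15, 17}, B' = {1, 2, 3, 4, 8, 9, 10, 12, 13, 15, 16, 17}
Claimed RHS: A' ∪ B' = {1, 2, 3, 4, 5, 6, 7, 8, 9, 10, 11, 12, 13, 14, 15, 16, 17}
Identity is INVALID: LHS = {2, 4, 12, 15, 17} but the RHS claimed here equals {1, 2, 3, 4, 5, 6, 7, 8, 9, 10, 11, 12, 13, 14, 15, 16, 17}. The correct form is (A ∪ B)' = A' ∩ B'.

Identity is invalid: (A ∪ B)' = {2, 4, 12, 15, 17} but A' ∪ B' = {1, 2, 3, 4, 5, 6, 7, 8, 9, 10, 11, 12, 13, 14, 15, 16, 17}. The correct De Morgan law is (A ∪ B)' = A' ∩ B'.


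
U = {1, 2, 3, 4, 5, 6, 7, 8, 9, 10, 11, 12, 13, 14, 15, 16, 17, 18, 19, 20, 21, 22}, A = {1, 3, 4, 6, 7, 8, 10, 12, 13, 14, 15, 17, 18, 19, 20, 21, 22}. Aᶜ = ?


Aᶜ = U \ A = elements in U but not in A
U = {1, 2, 3, 4, 5, 6, 7, 8, 9, 10, 11, 12, 13, 14, 15, 16, 17, 18, 19, 20, 21, 22}
A = {1, 3, 4, 6, 7, 8, 10, 12, 13, 14, 15, 17, 18, 19, 20, 21, 22}
Aᶜ = {2, 5, 9, 11, 16}

Aᶜ = {2, 5, 9, 11, 16}


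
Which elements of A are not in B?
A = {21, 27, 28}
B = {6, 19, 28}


A \ B = elements in A but not in B
A = {21, 27, 28}
B = {6, 19, 28}
Remove from A any elements in B
A \ B = {21, 27}

A \ B = {21, 27}


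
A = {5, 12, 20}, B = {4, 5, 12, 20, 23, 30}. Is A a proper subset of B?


A ⊂ B requires: A ⊆ B AND A ≠ B.
A ⊆ B? Yes
A = B? No
A ⊂ B: Yes (A is a proper subset of B)

Yes, A ⊂ B


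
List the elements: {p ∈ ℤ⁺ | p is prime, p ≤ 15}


Checking each candidate:
Condition: primes ≤ 15
Result = {2, 3, 5, 7, 11, 13}

{2, 3, 5, 7, 11, 13}


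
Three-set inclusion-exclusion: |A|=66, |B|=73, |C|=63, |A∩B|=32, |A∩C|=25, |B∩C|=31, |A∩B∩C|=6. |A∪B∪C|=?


|A∪B∪C| = |A|+|B|+|C| - |A∩B|-|A∩C|-|B∩C| + |A∩B∩C|
= 66+73+63 - 32-25-31 + 6
= 202 - 88 + 6
= 120

|A ∪ B ∪ C| = 120


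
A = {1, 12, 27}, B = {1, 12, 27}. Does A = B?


Two sets are equal iff they have exactly the same elements.
A = {1, 12, 27}
B = {1, 12, 27}
Same elements → A = B

Yes, A = B


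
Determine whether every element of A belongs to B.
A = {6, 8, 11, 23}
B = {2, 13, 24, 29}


A ⊆ B means every element of A is in B.
Elements in A not in B: {6, 8, 11, 23}
So A ⊄ B.

No, A ⊄ B


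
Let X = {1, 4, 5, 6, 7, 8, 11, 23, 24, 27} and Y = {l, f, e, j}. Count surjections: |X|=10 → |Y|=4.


n = |X| = 10, k = |Y| = 4. Surjections via inclusion-exclusion:
S(n,k) = Σ(-1)^i × C(k,i) × (k-i)^n, i=0 to k
i=0: (-1)^0×C(4,0)×4^10 = 1048576
i=1: (-1)^1×C(4,1)×3^10 = -236196
i=2: (-1)^2×C(4,2)×2^10 = 6144
i=3: (-1)^3×C(4,3)×1^10 = -4
i=4: (-1)^4×C(4,4)×0^10 = 0
Total = 818520

Number of surjections = 818520


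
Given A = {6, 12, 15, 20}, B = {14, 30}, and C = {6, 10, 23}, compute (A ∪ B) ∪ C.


A ∪ B = {6, 12, 14, 15, 20, 30}
(A ∪ B) ∪ C = {6, 10, 12, 14, 15, 20, 23, 30}

A ∪ B ∪ C = {6, 10, 12, 14, 15, 20, 23, 30}


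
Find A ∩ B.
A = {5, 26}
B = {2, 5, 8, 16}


A ∩ B = elements in both A and B
A = {5, 26}
B = {2, 5, 8, 16}
A ∩ B = {5}

A ∩ B = {5}


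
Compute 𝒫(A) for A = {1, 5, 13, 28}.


|A| = 4, so |P(A)| = 2^4 = 16
Enumerate subsets by cardinality (0 to 4):
∅, {1}, {5}, {13}, {28}, {1, 5}, {1, 13}, {1, 28}, {5, 13}, {5, 28}, {13, 28}, {1, 5, 13}, {1, 5, 28}, {1, 13, 28}, {5, 13, 28}, {1, 5, 13, 28}

P(A) has 16 subsets: ∅, {1}, {5}, {13}, {28}, {1, 5}, {1, 13}, {1, 28}, {5, 13}, {5, 28}, {13, 28}, {1, 5, 13}, {1, 5, 28}, {1, 13, 28}, {5, 13, 28}, {1, 5, 13, 28}


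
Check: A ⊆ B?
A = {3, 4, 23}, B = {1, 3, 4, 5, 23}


A ⊆ B means every element of A is in B.
All elements of A are in B.
So A ⊆ B.

Yes, A ⊆ B


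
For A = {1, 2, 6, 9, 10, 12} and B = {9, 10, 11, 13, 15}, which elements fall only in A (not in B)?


A = {1, 2, 6, 9, 10, 12}
B = {9, 10, 11, 13, 15}
Region: only in A (not in B)
Elements: {1, 2, 6, 12}

Elements only in A (not in B): {1, 2, 6, 12}


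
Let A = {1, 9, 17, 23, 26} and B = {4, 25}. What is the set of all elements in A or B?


A ∪ B = all elements in A or B (or both)
A = {1, 9, 17, 23, 26}
B = {4, 25}
A ∪ B = {1, 4, 9, 17, 23, 25, 26}

A ∪ B = {1, 4, 9, 17, 23, 25, 26}


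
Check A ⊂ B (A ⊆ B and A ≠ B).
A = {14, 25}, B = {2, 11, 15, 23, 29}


A ⊂ B requires: A ⊆ B AND A ≠ B.
A ⊆ B? No
A ⊄ B, so A is not a proper subset.

No, A is not a proper subset of B


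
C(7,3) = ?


C(n,k) = n! / (k!(n-k)!)
C(7,3) = 7! / (3!4!)
= 35

C(7,3) = 35


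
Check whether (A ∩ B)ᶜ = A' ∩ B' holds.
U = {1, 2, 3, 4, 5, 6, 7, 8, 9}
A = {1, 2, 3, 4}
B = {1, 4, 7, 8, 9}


LHS: A ∩ B = {1, 4}
(A ∩ B)' = U \ (A ∩ B) = {2, 3, 5, 6, 7, 8, 9}
A' = {5, 6, 7, 8, 9}, B' = {2, 3, 5, 6}
Claimed RHS: A' ∩ B' = {5, 6}
Identity is INVALID: LHS = {2, 3, 5, 6, 7, 8, 9} but the RHS claimed here equals {5, 6}. The correct form is (A ∩ B)' = A' ∪ B'.

Identity is invalid: (A ∩ B)' = {2, 3, 5, 6, 7, 8, 9} but A' ∩ B' = {5, 6}. The correct De Morgan law is (A ∩ B)' = A' ∪ B'.


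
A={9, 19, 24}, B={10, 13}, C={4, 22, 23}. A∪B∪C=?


A ∪ B = {9, 10, 13, 19, 24}
(A ∪ B) ∪ C = {4, 9, 10, 13, 19, 22, 23, 24}

A ∪ B ∪ C = {4, 9, 10, 13, 19, 22, 23, 24}


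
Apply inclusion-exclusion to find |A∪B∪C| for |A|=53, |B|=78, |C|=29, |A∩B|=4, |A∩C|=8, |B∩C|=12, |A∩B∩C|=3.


|A∪B∪C| = |A|+|B|+|C| - |A∩B|-|A∩C|-|B∩C| + |A∩B∩C|
= 53+78+29 - 4-8-12 + 3
= 160 - 24 + 3
= 139

|A ∪ B ∪ C| = 139


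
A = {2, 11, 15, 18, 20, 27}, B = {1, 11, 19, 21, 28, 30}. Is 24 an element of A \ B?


A = {2, 11, 15, 18, 20, 27}, B = {1, 11, 19, 21, 28, 30}
A \ B = elements in A but not in B
A \ B = {2, 15, 18, 20, 27}
Checking if 24 ∈ A \ B
24 is not in A \ B → False

24 ∉ A \ B


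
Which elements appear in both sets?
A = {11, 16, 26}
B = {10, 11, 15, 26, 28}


A ∩ B = elements in both A and B
A = {11, 16, 26}
B = {10, 11, 15, 26, 28}
A ∩ B = {11, 26}

A ∩ B = {11, 26}


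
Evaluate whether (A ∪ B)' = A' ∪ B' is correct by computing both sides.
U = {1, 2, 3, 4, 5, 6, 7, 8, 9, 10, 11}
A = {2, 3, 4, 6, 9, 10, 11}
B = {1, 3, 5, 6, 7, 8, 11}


LHS: A ∪ B = {1, 2, 3, 4, 5, 6, 7, 8, 9, 10, 11}
(A ∪ B)' = U \ (A ∪ B) = ∅
A' = {1, 5, 7, 8}, B' = {2, 4, 9, 10}
Claimed RHS: A' ∪ B' = {1, 2, 4, 5, 7, 8, 9, 10}
Identity is INVALID: LHS = ∅ but the RHS claimed here equals {1, 2, 4, 5, 7, 8, 9, 10}. The correct form is (A ∪ B)' = A' ∩ B'.

Identity is invalid: (A ∪ B)' = ∅ but A' ∪ B' = {1, 2, 4, 5, 7, 8, 9, 10}. The correct De Morgan law is (A ∪ B)' = A' ∩ B'.


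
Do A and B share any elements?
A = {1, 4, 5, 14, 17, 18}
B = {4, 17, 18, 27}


Disjoint means A ∩ B = ∅.
A ∩ B = {4, 17, 18}
A ∩ B ≠ ∅, so A and B are NOT disjoint.

Yes — A and B share the element(s) of A ∩ B = {4, 17, 18}, so they are not disjoint


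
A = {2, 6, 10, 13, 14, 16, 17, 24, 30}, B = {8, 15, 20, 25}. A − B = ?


A \ B = elements in A but not in B
A = {2, 6, 10, 13, 14, 16, 17, 24, 30}
B = {8, 15, 20, 25}
Remove from A any elements in B
A \ B = {2, 6, 10, 13, 14, 16, 17, 24, 30}

A \ B = {2, 6, 10, 13, 14, 16, 17, 24, 30}


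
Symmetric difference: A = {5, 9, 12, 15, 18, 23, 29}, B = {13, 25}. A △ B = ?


A △ B = (A \ B) ∪ (B \ A) = elements in exactly one of A or B
A \ B = {5, 9, 12, 15, 18, 23, 29}
B \ A = {13, 25}
A △ B = {5, 9, 12, 13, 15, 18, 23, 25, 29}

A △ B = {5, 9, 12, 13, 15, 18, 23, 25, 29}


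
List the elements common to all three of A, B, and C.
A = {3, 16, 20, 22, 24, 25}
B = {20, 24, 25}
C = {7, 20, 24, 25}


A ∩ B = {20, 24, 25}
(A ∩ B) ∩ C = {20, 24, 25}

A ∩ B ∩ C = {20, 24, 25}


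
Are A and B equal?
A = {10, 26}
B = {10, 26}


Two sets are equal iff they have exactly the same elements.
A = {10, 26}
B = {10, 26}
Same elements → A = B

Yes, A = B


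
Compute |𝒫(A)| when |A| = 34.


Number of subsets = 2^n
= 2^34
= 17179869184

|P(A)| = 17179869184


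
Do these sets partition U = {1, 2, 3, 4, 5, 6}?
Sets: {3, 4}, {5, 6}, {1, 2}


A partition requires: (1) non-empty parts, (2) pairwise disjoint, (3) union = U
Parts: {3, 4}, {5, 6}, {1, 2}
Union of parts: {1, 2, 3, 4, 5, 6}
U = {1, 2, 3, 4, 5, 6}
All non-empty? True
Pairwise disjoint? True
Covers U? True

Yes, valid partition


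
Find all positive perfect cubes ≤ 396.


Checking each candidate:
Condition: positive perfect cubes ≤ 396
Result = {1, 8, 27, 64, 125, 216, 343}

{1, 8, 27, 64, 125, 216, 343}


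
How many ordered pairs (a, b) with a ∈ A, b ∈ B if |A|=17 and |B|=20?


|A × B| = |A| × |B|
= 17 × 20
= 340

|A × B| = 340


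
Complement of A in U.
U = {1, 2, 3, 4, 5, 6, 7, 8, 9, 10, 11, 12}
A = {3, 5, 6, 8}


Aᶜ = U \ A = elements in U but not in A
U = {1, 2, 3, 4, 5, 6, 7, 8, 9, 10, 11, 12}
A = {3, 5, 6, 8}
Aᶜ = {1, 2, 4, 7, 9, 10, 11, 12}

Aᶜ = {1, 2, 4, 7, 9, 10, 11, 12}


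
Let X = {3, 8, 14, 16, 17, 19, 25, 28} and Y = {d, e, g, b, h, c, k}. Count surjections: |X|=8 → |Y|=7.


n = |X| = 8, k = |Y| = 7. Surjections via inclusion-exclusion:
S(n,k) = Σ(-1)^i × C(k,i) × (k-i)^n, i=0 to k
i=0: (-1)^0×C(7,0)×7^8 = 5764801
i=1: (-1)^1×C(7,1)×6^8 = -11757312
i=2: (-1)^2×C(7,2)×5^8 = 8203125
i=3: (-1)^3×C(7,3)×4^8 = -2293760
i=4: (-1)^4×C(7,4)×3^8 = 229635
i=5: (-1)^5×C(7,5)×2^8 = -5376
i=6: (-1)^6×C(7,6)×1^8 = 7
i=7: (-1)^7×C(7,7)×0^8 = 0
Total = 141120

Number of surjections = 141120


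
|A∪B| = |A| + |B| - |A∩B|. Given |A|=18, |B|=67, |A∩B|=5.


|A ∪ B| = |A| + |B| - |A ∩ B|
= 18 + 67 - 5
= 80

|A ∪ B| = 80


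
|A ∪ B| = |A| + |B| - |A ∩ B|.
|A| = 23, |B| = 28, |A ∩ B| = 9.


|A ∪ B| = |A| + |B| - |A ∩ B|
= 23 + 28 - 9
= 42

|A ∪ B| = 42


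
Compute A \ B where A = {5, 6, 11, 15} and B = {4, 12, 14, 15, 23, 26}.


A \ B = elements in A but not in B
A = {5, 6, 11, 15}
B = {4, 12, 14, 15, 23, 26}
Remove from A any elements in B
A \ B = {5, 6, 11}

A \ B = {5, 6, 11}


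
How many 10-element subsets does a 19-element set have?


C(n,k) = n! / (k!(n-k)!)
C(19,10) = 19! / (10!9!)
= 92378

C(19,10) = 92378


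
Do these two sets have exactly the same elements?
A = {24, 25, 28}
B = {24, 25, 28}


Two sets are equal iff they have exactly the same elements.
A = {24, 25, 28}
B = {24, 25, 28}
Same elements → A = B

Yes, A = B


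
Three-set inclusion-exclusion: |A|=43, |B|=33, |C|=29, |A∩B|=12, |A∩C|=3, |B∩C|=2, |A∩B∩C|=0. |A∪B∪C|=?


|A∪B∪C| = |A|+|B|+|C| - |A∩B|-|A∩C|-|B∩C| + |A∩B∩C|
= 43+33+29 - 12-3-2 + 0
= 105 - 17 + 0
= 88

|A ∪ B ∪ C| = 88


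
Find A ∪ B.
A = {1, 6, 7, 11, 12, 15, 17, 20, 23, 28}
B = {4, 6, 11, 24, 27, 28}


A ∪ B = all elements in A or B (or both)
A = {1, 6, 7, 11, 12, 15, 17, 20, 23, 28}
B = {4, 6, 11, 24, 27, 28}
A ∪ B = {1, 4, 6, 7, 11, 12, 15, 17, 20, 23, 24, 27, 28}

A ∪ B = {1, 4, 6, 7, 11, 12, 15, 17, 20, 23, 24, 27, 28}


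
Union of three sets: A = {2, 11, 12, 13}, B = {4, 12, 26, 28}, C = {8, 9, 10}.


A ∪ B = {2, 4, 11, 12, 13, 26, 28}
(A ∪ B) ∪ C = {2, 4, 8, 9, 10, 11, 12, 13, 26, 28}

A ∪ B ∪ C = {2, 4, 8, 9, 10, 11, 12, 13, 26, 28}


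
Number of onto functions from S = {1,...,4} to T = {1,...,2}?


n = |S| = 4, k = |T| = 2. Surjections via inclusion-exclusion:
S(n,k) = Σ(-1)^i × C(k,i) × (k-i)^n, i=0 to k
i=0: (-1)^0×C(2,0)×2^4 = 16
i=1: (-1)^1×C(2,1)×1^4 = -2
i=2: (-1)^2×C(2,2)×0^4 = 0
Total = 14

Number of surjections = 14


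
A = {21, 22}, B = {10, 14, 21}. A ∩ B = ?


A ∩ B = elements in both A and B
A = {21, 22}
B = {10, 14, 21}
A ∩ B = {21}

A ∩ B = {21}


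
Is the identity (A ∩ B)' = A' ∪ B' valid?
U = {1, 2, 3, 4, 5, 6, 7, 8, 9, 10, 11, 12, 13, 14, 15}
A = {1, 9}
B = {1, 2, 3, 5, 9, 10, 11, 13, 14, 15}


LHS: A ∩ B = {1, 9}
(A ∩ B)' = U \ (A ∩ B) = {2, 3, 4, 5, 6, 7, 8, 10, 11, 12, 13, 14, 15}
A' = {2, 3, 4, 5, 6, 7, 8, 10, 11, 12, 13, 14, 15}, B' = {4, 6, 7, 8, 12}
Claimed RHS: A' ∪ B' = {2, 3, 4, 5, 6, 7, 8, 10, 11, 12, 13, 14, 15}
Identity is VALID: LHS = RHS = {2, 3, 4, 5, 6, 7, 8, 10, 11, 12, 13, 14, 15} ✓

Identity is valid. (A ∩ B)' = A' ∪ B' = {2, 3, 4, 5, 6, 7, 8, 10, 11, 12, 13, 14, 15}


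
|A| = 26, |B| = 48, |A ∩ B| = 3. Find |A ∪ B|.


|A ∪ B| = |A| + |B| - |A ∩ B|
= 26 + 48 - 3
= 71

|A ∪ B| = 71


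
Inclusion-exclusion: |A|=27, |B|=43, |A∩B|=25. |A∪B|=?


|A ∪ B| = |A| + |B| - |A ∩ B|
= 27 + 43 - 25
= 45

|A ∪ B| = 45


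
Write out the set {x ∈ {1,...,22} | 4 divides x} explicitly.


Checking each candidate:
Condition: multiples of 4 in {1,...,22}
Result = {4, 8, 12, 16, 20}

{4, 8, 12, 16, 20}


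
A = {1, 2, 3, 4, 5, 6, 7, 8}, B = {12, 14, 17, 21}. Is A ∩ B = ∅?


Disjoint means A ∩ B = ∅.
A ∩ B = ∅
A ∩ B = ∅, so A and B are disjoint.

Yes, A and B are disjoint


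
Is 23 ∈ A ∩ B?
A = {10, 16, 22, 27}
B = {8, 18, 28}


A = {10, 16, 22, 27}, B = {8, 18, 28}
A ∩ B = elements in both A and B
A ∩ B = ∅
Checking if 23 ∈ A ∩ B
23 is not in A ∩ B → False

23 ∉ A ∩ B


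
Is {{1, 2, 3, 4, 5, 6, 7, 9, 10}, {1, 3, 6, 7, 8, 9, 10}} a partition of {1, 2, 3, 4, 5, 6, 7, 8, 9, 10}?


A partition requires: (1) non-empty parts, (2) pairwise disjoint, (3) union = U
Parts: {1, 2, 3, 4, 5, 6, 7, 9, 10}, {1, 3, 6, 7, 8, 9, 10}
Union of parts: {1, 2, 3, 4, 5, 6, 7, 8, 9, 10}
U = {1, 2, 3, 4, 5, 6, 7, 8, 9, 10}
All non-empty? True
Pairwise disjoint? False
Covers U? True

No, not a valid partition


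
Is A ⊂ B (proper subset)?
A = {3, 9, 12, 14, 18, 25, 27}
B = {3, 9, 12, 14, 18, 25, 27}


A ⊂ B requires: A ⊆ B AND A ≠ B.
A ⊆ B? Yes
A = B? Yes
A = B, so A is not a PROPER subset.

No, A is not a proper subset of B


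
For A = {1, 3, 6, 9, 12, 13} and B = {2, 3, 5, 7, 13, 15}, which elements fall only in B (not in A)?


A = {1, 3, 6, 9, 12, 13}
B = {2, 3, 5, 7, 13, 15}
Region: only in B (not in A)
Elements: {2, 5, 7, 15}

Elements only in B (not in A): {2, 5, 7, 15}


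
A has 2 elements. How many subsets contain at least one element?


Total subsets = 2^n = 2^2 = 4
Non-empty subsets exclude the empty set: 2^n - 1
= 4 - 1
= 3

Number of non-empty subsets = 3


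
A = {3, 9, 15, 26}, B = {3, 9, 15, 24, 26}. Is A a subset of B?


A ⊆ B means every element of A is in B.
All elements of A are in B.
So A ⊆ B.

Yes, A ⊆ B


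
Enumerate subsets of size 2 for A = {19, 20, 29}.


|A| = 3, so A has C(3,2) = 3 subsets of size 2.
Enumerate by choosing 2 elements from A at a time:
{19, 20}, {19, 29}, {20, 29}

2-element subsets (3 total): {19, 20}, {19, 29}, {20, 29}


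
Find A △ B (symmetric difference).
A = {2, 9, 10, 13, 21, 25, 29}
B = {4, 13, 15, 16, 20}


A △ B = (A \ B) ∪ (B \ A) = elements in exactly one of A or B
A \ B = {2, 9, 10, 21, 25, 29}
B \ A = {4, 15, 16, 20}
A △ B = {2, 4, 9, 10, 15, 16, 20, 21, 25, 29}

A △ B = {2, 4, 9, 10, 15, 16, 20, 21, 25, 29}


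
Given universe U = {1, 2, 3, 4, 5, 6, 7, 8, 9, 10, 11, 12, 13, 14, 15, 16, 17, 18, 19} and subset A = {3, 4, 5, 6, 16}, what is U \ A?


Aᶜ = U \ A = elements in U but not in A
U = {1, 2, 3, 4, 5, 6, 7, 8, 9, 10, 11, 12, 13, 14, 15, 16, 17, 18, 19}
A = {3, 4, 5, 6, 16}
Aᶜ = {1, 2, 7, 8, 9, 10, 11, 12, 13, 14, 15, 17, 18, 19}

Aᶜ = {1, 2, 7, 8, 9, 10, 11, 12, 13, 14, 15, 17, 18, 19}


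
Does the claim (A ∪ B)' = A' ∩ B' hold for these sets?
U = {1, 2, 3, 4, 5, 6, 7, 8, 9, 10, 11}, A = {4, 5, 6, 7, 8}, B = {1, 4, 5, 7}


LHS: A ∪ B = {1, 4, 5, 6, 7, 8}
(A ∪ B)' = U \ (A ∪ B) = {2, 3, 9, 10, 11}
A' = {1, 2, 3, 9, 10, 11}, B' = {2, 3, 6, 8, 9, 10, 11}
Claimed RHS: A' ∩ B' = {2, 3, 9, 10, 11}
Identity is VALID: LHS = RHS = {2, 3, 9, 10, 11} ✓

Identity is valid. (A ∪ B)' = A' ∩ B' = {2, 3, 9, 10, 11}


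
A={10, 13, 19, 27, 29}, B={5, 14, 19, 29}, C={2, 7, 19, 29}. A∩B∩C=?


A ∩ B = {19, 29}
(A ∩ B) ∩ C = {19, 29}

A ∩ B ∩ C = {19, 29}
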